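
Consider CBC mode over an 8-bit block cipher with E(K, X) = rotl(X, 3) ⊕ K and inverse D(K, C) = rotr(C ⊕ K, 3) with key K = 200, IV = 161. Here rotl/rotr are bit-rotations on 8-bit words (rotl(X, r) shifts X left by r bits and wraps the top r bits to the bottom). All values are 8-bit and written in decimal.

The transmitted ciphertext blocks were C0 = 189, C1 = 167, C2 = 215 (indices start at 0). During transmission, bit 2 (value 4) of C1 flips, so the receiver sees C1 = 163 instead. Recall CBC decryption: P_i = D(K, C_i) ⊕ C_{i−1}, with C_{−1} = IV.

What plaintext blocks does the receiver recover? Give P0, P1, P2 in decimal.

Only C1 changed, to 163. In CBC, a change in C_i garbles P_i and flips the same bit in P_{i+1}. Decrypting the received ciphertext:
P0: D(K, 189) = 174; 174 ⊕ 161 = 15.
P1: D(K, 163) = 109; 109 ⊕ 189 = 208.
P2: D(K, 215) = 227; 227 ⊕ 163 = 64.
Blocks that differ from the original plaintext: P1, P2.

P0 = 15, P1 = 208, P2 = 64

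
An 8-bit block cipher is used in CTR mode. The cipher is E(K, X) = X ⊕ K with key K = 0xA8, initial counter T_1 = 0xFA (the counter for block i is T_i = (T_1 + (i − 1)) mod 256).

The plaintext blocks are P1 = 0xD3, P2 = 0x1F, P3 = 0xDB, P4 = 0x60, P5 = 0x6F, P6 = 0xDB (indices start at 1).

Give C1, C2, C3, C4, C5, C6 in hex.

C1 = 0x81, C2 = 0x4C, C3 = 0x8F, C4 = 0x35, C5 = 0x39, C6 = 0x8C

CTR encryption: S_i = E(K, T_i) where T_i is the counter for block i; C_i = P_i ⊕ S_i.
C1: T = 0xFA, S = E(K, T) = 0x52; 0xD3 ⊕ 0x52 = 0x81.
C2: T = 0xFB, S = E(K, T) = 0x53; 0x1F ⊕ 0x53 = 0x4C.
C3: T = 0xFC, S = E(K, T) = 0x54; 0xDB ⊕ 0x54 = 0x8F.
C4: T = 0xFD, S = E(K, T) = 0x55; 0x60 ⊕ 0x55 = 0x35.
C5: T = 0xFE, S = E(K, T) = 0x56; 0x6F ⊕ 0x56 = 0x39.
C6: T = 0xFF, S = E(K, T) = 0x57; 0xDB ⊕ 0x57 = 0x8C.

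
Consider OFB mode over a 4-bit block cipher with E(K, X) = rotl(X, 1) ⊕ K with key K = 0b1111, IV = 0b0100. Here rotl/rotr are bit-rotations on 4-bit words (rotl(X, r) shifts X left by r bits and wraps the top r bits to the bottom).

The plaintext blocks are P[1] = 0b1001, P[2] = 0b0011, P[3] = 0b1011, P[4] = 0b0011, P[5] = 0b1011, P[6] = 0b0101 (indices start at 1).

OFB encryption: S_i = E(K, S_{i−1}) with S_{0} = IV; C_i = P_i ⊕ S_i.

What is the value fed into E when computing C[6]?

0b0111

C[1]: S = E(K, 0b0100) = 0b0111; 0b1001 ⊕ 0b0111 = 0b1110.
C[2]: S = E(K, 0b0111) = 0b0001; 0b0011 ⊕ 0b0001 = 0b0010.
C[3]: S = E(K, 0b0001) = 0b1101; 0b1011 ⊕ 0b1101 = 0b0110.
C[4]: S = E(K, 0b1101) = 0b0100; 0b0011 ⊕ 0b0100 = 0b0111.
C[5]: S = E(K, 0b0100) = 0b0111; 0b1011 ⊕ 0b0111 = 0b1100.
C[6]: S = E(K, 0b0111) = 0b0001; 0b0101 ⊕ 0b0001 = 0b0100.
So the input to E for block [6] is 0b0111.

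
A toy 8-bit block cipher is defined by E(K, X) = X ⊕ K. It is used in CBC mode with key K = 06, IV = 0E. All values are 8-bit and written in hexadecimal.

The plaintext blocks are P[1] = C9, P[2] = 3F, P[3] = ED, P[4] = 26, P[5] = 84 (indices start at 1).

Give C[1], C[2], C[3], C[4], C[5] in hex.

C[1] = C1, C[2] = F8, C[3] = 13, C[4] = 33, C[5] = B1

CBC encryption: C_i = E(K, P_i ⊕ C_{i−1}), with C_{0} = IV.
C[1]: P[1] ⊕ 0E = C7; E(K, C7) = C1.
C[2]: P[2] ⊕ C1 = FE; E(K, FE) = F8.
C[3]: P[3] ⊕ F8 = 15; E(K, 15) = 13.
C[4]: P[4] ⊕ 13 = 35; E(K, 35) = 33.
C[5]: P[5] ⊕ 33 = B7; E(K, B7) = B1.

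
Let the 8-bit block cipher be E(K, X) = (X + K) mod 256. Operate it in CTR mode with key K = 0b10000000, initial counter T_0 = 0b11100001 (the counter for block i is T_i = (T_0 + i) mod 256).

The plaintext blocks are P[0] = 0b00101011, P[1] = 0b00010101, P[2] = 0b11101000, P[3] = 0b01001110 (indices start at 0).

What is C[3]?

C[3] = 0b00101010

CTR encryption: S_i = E(K, T_i) where T_i is the counter for block i; C_i = P_i ⊕ S_i.
C[0]: T = 0b11100001, S = E(K, T) = 0b01100001; 0b00101011 ⊕ 0b01100001 = 0b01001010.
C[1]: T = 0b11100010, S = E(K, T) = 0b01100010; 0b00010101 ⊕ 0b01100010 = 0b01110111.
C[2]: T = 0b11100011, S = E(K, T) = 0b01100011; 0b11101000 ⊕ 0b01100011 = 0b10001011.
C[3]: T = 0b11100100, S = E(K, T) = 0b01100100; 0b01001110 ⊕ 0b01100100 = 0b00101010.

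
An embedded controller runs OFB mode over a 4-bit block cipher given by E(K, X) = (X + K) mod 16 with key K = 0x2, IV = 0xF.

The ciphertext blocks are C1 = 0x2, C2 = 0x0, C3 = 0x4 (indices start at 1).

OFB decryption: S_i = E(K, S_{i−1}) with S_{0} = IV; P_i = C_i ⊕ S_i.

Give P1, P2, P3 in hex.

P1 = 0x3, P2 = 0x3, P3 = 0x1

P1: S = E(K, 0xF) = 0x1; 0x2 ⊕ 0x1 = 0x3.
P2: S = E(K, 0x1) = 0x3; 0x0 ⊕ 0x3 = 0x3.
P3: S = E(K, 0x3) = 0x5; 0x4 ⊕ 0x5 = 0x1.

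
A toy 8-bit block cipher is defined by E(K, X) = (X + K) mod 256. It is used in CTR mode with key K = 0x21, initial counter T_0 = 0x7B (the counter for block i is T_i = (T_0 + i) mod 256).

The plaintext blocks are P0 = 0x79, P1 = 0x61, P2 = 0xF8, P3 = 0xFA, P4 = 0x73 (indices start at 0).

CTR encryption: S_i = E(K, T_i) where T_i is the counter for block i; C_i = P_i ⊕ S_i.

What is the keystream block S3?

0x9F

C0: T = 0x7B, S = E(K, T) = 0x9C; 0x79 ⊕ 0x9C = 0xE5.
C1: T = 0x7C, S = E(K, T) = 0x9D; 0x61 ⊕ 0x9D = 0xFC.
C2: T = 0x7D, S = E(K, T) = 0x9E; 0xF8 ⊕ 0x9E = 0x66.
C3: T = 0x7E, S = E(K, T) = 0x9F; 0xFA ⊕ 0x9F = 0x65.
So S3 = 0x9F.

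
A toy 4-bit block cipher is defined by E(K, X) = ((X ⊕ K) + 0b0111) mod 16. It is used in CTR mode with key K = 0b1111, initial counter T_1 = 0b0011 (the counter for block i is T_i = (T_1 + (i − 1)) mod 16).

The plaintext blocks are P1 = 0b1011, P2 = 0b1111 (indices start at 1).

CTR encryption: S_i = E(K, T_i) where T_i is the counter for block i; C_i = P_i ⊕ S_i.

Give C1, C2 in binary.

C1 = 0b1000, C2 = 0b1101

C1: T = 0b0011, S = E(K, T) = 0b0011; 0b1011 ⊕ 0b0011 = 0b1000.
C2: T = 0b0100, S = E(K, T) = 0b0010; 0b1111 ⊕ 0b0010 = 0b1101.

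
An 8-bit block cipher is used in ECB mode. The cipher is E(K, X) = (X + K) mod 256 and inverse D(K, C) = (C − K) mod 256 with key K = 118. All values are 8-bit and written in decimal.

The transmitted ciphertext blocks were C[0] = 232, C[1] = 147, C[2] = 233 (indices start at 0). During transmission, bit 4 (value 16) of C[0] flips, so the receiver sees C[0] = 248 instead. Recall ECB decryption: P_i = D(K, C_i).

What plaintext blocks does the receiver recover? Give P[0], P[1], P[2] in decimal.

Only C[0] changed, to 248. In ECB, a change in C_i affects only P_i. Decrypting the received ciphertext:
P[0]: D(K, 248) = 130.
P[1]: D(K, 147) = 29.
P[2]: D(K, 233) = 115.
Blocks that differ from the original plaintext: P[0].

P[0] = 130, P[1] = 29, P[2] = 115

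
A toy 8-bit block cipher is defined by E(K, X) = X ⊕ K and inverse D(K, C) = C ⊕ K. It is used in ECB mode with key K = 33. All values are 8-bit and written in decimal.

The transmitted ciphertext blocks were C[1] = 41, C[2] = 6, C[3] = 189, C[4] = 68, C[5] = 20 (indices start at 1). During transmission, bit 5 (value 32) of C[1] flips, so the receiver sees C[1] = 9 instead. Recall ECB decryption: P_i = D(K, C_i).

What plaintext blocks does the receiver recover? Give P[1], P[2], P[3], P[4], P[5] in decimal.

Only C[1] changed, to 9. In ECB, a change in C_i affects only P_i. Decrypting the received ciphertext:
P[1]: D(K, 9) = 40.
P[2]: D(K, 6) = 39.
P[3]: D(K, 189) = 156.
P[4]: D(K, 68) = 101.
P[5]: D(K, 20) = 53.
Blocks that differ from the original plaintext: P[1].

P[1] = 40, P[2] = 39, P[3] = 156, P[4] = 101, P[5] = 53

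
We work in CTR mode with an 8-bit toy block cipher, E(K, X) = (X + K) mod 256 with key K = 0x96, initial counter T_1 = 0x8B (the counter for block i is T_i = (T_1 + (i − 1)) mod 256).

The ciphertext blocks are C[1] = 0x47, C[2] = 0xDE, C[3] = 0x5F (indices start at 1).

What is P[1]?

CTR decryption: S_i = E(K, T_i) where T_i is the counter for block i; P_i = C_i ⊕ S_i.
P[1]: T = 0x8B, S = E(K, T) = 0x21; 0x47 ⊕ 0x21 = 0x66.

P[1] = 0x66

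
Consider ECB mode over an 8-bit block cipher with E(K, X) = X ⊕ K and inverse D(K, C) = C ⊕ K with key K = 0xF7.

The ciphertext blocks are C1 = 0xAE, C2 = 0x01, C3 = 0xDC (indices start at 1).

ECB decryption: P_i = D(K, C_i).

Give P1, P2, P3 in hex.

P1: D(K, 0xAE) = 0x59.
P2: D(K, 0x01) = 0xF6.
P3: D(K, 0xDC) = 0x2B.

P1 = 0x59, P2 = 0xF6, P3 = 0x2B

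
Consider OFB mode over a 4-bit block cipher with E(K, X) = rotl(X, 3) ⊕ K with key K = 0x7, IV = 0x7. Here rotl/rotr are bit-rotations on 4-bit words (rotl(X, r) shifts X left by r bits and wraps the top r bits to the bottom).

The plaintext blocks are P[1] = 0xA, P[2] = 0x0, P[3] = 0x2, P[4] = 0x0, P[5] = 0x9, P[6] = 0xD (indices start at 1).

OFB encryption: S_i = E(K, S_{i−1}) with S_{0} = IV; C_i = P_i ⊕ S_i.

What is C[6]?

C[6] = 0x3

C[1]: S = E(K, 0x7) = 0xC; 0xA ⊕ 0xC = 0x6.
C[2]: S = E(K, 0xC) = 0x1; 0x0 ⊕ 0x1 = 0x1.
C[3]: S = E(K, 0x1) = 0xF; 0x2 ⊕ 0xF = 0xD.
C[4]: S = E(K, 0xF) = 0x8; 0x0 ⊕ 0x8 = 0x8.
C[5]: S = E(K, 0x8) = 0x3; 0x9 ⊕ 0x3 = 0xA.
C[6]: S = E(K, 0x3) = 0xE; 0xD ⊕ 0xE = 0x3.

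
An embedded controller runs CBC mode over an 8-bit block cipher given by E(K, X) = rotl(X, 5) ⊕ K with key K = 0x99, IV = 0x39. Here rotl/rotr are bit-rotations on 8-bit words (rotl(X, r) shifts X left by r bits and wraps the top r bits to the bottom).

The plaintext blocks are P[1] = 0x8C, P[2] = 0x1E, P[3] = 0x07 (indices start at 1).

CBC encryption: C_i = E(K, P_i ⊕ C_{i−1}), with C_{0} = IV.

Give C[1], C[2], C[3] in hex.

C[1] = 0x2F, C[2] = 0xBF, C[3] = 0x8E

C[1]: P[1] ⊕ 0x39 = 0xB5; E(K, 0xB5) = 0x2F.
C[2]: P[2] ⊕ 0x2F = 0x31; E(K, 0x31) = 0xBF.
C[3]: P[3] ⊕ 0xBF = 0xB8; E(K, 0xB8) = 0x8E.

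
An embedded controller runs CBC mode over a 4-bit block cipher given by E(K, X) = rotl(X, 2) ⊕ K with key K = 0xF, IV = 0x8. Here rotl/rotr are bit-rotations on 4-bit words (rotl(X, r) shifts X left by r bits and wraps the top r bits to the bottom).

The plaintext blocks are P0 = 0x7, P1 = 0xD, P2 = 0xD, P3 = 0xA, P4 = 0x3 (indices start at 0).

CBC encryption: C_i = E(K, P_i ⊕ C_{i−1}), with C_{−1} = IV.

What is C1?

C1 = 0x8

C0: P0 ⊕ 0x8 = 0xF; E(K, 0xF) = 0x0.
C1: P1 ⊕ 0x0 = 0xD; E(K, 0xD) = 0x8.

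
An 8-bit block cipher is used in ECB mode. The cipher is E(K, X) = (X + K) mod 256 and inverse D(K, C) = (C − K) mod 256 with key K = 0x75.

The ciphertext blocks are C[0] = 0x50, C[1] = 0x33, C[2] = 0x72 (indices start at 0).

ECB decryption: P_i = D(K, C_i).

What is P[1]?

P[1]: D(K, 0x33) = 0xBE.

P[1] = 0xBE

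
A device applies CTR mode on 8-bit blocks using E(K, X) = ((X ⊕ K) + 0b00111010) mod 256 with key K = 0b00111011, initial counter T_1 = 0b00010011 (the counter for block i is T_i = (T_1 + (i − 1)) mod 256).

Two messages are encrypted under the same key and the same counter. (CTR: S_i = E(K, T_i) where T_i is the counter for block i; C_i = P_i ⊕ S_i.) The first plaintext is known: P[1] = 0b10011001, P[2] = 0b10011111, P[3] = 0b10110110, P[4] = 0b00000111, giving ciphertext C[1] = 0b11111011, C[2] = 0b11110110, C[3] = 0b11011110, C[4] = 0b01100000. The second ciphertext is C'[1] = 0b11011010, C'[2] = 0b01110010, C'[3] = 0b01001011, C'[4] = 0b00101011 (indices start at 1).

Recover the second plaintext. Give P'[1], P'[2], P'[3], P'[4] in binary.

In CTR with a reused counter, both messages share the same keystream S_i, so C_i ⊕ C'_i = P_i ⊕ P'_i and thus P'_i = P_i ⊕ C_i ⊕ C'_i.
P'[1]: 0b10011001 ⊕ 0b11111011 ⊕ 0b11011010 = 0b10111000.
P'[2]: 0b10011111 ⊕ 0b11110110 ⊕ 0b01110010 = 0b00011011.
P'[3]: 0b10110110 ⊕ 0b11011110 ⊕ 0b01001011 = 0b00100011.
P'[4]: 0b00000111 ⊕ 0b01100000 ⊕ 0b00101011 = 0b01001100.

P'[1] = 0b10111000, P'[2] = 0b00011011, P'[3] = 0b00100011, P'[4] = 0b01001100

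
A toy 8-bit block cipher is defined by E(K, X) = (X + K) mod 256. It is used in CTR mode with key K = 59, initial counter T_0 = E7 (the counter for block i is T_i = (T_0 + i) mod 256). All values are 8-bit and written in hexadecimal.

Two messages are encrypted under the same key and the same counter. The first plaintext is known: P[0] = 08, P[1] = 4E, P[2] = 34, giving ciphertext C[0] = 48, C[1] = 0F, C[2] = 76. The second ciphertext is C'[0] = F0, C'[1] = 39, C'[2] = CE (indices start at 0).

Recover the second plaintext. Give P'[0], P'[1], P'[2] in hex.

P'[0] = B0, P'[1] = 78, P'[2] = 8C

In CTR with a reused counter, both messages share the same keystream S_i, so C_i ⊕ C'_i = P_i ⊕ P'_i and thus P'_i = P_i ⊕ C_i ⊕ C'_i.
P'[0]: 08 ⊕ 48 ⊕ F0 = B0.
P'[1]: 4E ⊕ 0F ⊕ 39 = 78.
P'[2]: 34 ⊕ 76 ⊕ CE = 8C.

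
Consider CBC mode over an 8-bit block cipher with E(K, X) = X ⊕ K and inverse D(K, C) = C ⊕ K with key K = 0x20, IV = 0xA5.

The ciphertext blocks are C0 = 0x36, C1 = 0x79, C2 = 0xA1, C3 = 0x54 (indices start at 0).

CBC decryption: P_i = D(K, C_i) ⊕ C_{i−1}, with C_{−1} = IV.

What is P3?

P3: D(K, 0x54) = 0x74; 0x74 ⊕ 0xA1 = 0xD5.

P3 = 0xD5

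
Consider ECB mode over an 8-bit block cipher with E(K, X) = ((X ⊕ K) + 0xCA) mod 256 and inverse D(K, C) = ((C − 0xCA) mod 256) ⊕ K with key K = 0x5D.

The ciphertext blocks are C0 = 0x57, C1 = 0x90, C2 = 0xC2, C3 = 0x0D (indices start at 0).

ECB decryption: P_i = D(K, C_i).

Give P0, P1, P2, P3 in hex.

P0: D(K, 0x57) = 0xD0.
P1: D(K, 0x90) = 0x9B.
P2: D(K, 0xC2) = 0xA5.
P3: D(K, 0x0D) = 0x1E.

P0 = 0xD0, P1 = 0x9B, P2 = 0xA5, P3 = 0x1E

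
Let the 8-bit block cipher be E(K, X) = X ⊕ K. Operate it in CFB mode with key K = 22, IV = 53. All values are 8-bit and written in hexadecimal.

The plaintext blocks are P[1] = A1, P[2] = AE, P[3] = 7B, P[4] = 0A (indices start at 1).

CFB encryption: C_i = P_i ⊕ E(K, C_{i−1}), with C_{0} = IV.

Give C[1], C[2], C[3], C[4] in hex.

C[1] = D0, C[2] = 5C, C[3] = 05, C[4] = 2D

C[1]: E(K, 53) = 71; A1 ⊕ 71 = D0.
C[2]: E(K, D0) = F2; AE ⊕ F2 = 5C.
C[3]: E(K, 5C) = 7E; 7B ⊕ 7E = 05.
C[4]: E(K, 05) = 27; 0A ⊕ 27 = 2D.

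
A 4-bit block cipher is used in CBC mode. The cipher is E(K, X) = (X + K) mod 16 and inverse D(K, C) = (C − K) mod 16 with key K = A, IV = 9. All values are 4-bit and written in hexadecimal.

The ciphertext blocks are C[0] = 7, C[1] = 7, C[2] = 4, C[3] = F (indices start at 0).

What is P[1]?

CBC decryption: P_i = D(K, C_i) ⊕ C_{i−1}, with C_{−1} = IV.
P[1]: D(K, 7) = D; D ⊕ 7 = A.

P[1] = A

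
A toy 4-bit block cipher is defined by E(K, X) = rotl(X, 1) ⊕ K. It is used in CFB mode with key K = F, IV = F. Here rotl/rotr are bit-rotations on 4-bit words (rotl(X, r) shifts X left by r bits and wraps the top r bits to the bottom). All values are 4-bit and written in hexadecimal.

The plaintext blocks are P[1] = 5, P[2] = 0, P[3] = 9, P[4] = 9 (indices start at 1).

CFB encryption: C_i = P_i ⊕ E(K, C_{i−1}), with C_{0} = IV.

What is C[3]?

C[3] = C

C[1]: E(K, F) = 0; 5 ⊕ 0 = 5.
C[2]: E(K, 5) = 5; 0 ⊕ 5 = 5.
C[3]: E(K, 5) = 5; 9 ⊕ 5 = C.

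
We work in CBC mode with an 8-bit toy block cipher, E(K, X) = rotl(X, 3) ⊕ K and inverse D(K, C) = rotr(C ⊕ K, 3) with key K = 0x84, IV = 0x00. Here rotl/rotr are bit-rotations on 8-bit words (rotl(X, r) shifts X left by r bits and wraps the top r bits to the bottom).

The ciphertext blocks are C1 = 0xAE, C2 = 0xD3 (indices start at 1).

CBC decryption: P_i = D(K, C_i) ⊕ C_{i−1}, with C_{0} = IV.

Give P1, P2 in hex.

P1 = 0x45, P2 = 0x44

P1: D(K, 0xAE) = 0x45; 0x45 ⊕ 0x00 = 0x45.
P2: D(K, 0xD3) = 0xEA; 0xEA ⊕ 0xAE = 0x44.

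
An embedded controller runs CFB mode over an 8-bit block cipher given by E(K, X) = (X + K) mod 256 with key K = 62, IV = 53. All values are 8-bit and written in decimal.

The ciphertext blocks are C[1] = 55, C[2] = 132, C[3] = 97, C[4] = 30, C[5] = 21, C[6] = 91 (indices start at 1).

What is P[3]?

CFB decryption: P_i = C_i ⊕ E(K, C_{i−1}), with C_{0} = IV.
P[3]: E(K, 132) = 194; 97 ⊕ 194 = 163.

P[3] = 163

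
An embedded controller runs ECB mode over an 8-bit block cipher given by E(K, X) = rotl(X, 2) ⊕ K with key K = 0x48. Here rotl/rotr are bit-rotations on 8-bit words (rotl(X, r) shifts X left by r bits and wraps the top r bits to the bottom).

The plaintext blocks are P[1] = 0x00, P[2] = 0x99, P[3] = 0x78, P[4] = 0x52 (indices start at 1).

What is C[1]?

C[1] = 0x48

ECB encryption: C_i = E(K, P_i).
C[1]: E(K, 0x00) = 0x48.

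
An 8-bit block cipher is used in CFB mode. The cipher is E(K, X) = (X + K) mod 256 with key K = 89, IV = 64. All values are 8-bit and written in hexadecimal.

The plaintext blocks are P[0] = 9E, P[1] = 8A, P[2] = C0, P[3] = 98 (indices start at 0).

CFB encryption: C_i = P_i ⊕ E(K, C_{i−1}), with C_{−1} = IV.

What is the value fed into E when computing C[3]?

3F

C[0]: E(K, 64) = ED; 9E ⊕ ED = 73.
C[1]: E(K, 73) = FC; 8A ⊕ FC = 76.
C[2]: E(K, 76) = FF; C0 ⊕ FF = 3F.
C[3]: E(K, 3F) = C8; 98 ⊕ C8 = 50.
So the input to E for block [3] is 3F.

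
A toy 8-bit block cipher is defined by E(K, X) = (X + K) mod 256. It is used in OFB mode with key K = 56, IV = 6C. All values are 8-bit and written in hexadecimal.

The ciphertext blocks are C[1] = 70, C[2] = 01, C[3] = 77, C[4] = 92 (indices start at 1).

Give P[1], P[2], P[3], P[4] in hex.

OFB decryption: S_i = E(K, S_{i−1}) with S_{0} = IV; P_i = C_i ⊕ S_i.
P[1]: S = E(K, 6C) = C2; 70 ⊕ C2 = B2.
P[2]: S = E(K, C2) = 18; 01 ⊕ 18 = 19.
P[3]: S = E(K, 18) = 6E; 77 ⊕ 6E = 19.
P[4]: S = E(K, 6E) = C4; 92 ⊕ C4 = 56.

P[1] = B2, P[2] = 19, P[3] = 19, P[4] = 56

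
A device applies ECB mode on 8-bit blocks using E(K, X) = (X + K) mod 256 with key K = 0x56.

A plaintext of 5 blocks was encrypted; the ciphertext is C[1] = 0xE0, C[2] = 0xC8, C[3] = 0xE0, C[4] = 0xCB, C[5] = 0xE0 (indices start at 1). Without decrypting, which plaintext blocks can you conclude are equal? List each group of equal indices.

ECB encrypts each block independently with the same key, so equal ciphertext blocks imply equal plaintext blocks.
C[1] = C[3] = C[5] = 0xE0, so P[1] = P[3] = P[5].

P[1] = P[3] = P[5]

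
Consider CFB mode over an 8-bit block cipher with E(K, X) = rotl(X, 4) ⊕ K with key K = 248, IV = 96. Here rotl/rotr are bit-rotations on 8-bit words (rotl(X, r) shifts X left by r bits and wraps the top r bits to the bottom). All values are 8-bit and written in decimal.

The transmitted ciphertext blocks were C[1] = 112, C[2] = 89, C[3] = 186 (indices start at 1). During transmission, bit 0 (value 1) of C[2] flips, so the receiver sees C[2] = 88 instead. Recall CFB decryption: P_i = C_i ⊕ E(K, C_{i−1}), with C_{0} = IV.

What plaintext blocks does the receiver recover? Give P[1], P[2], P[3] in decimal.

P[1] = 142, P[2] = 167, P[3] = 199

Only C[2] changed, to 88. In CFB, a change in C_i flips the same bit in P_i and garbles P_{i+1}. Decrypting the received ciphertext:
P[1]: E(K, 96) = 254; 112 ⊕ 254 = 142.
P[2]: E(K, 112) = 255; 88 ⊕ 255 = 167.
P[3]: E(K, 88) = 125; 186 ⊕ 125 = 199.
Blocks that differ from the original plaintext: P[2], P[3].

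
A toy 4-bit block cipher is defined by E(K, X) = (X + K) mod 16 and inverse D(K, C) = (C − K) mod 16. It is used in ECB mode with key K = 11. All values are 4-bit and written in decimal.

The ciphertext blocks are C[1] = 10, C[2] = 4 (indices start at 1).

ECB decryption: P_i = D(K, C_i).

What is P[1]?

P[1] = 15

P[1]: D(K, 10) = 15.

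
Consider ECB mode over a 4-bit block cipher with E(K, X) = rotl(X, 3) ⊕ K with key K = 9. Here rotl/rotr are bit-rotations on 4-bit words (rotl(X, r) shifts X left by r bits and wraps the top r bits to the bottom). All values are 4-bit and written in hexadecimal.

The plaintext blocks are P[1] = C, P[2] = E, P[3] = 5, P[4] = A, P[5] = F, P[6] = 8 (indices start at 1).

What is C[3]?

C[3] = 3

ECB encryption: C_i = E(K, P_i).
C[3]: E(K, 5) = 3.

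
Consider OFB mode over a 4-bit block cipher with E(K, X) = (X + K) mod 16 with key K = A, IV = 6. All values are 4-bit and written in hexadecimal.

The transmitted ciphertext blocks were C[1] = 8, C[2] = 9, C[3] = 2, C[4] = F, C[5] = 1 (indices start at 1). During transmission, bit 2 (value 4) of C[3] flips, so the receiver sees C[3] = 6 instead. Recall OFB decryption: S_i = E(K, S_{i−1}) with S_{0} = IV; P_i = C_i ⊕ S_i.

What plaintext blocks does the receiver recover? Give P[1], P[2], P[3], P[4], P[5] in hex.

P[1] = 8, P[2] = 3, P[3] = 2, P[4] = 1, P[5] = 9

Only C[3] changed, to 6. In OFB, a change in C_i flips the same bit in P_i only; the keystream is unaffected. Decrypting the received ciphertext:
P[1]: S = E(K, 6) = 0; 8 ⊕ 0 = 8.
P[2]: S = E(K, 0) = A; 9 ⊕ A = 3.
P[3]: S = E(K, A) = 4; 6 ⊕ 4 = 2.
P[4]: S = E(K, 4) = E; F ⊕ E = 1.
P[5]: S = E(K, E) = 8; 1 ⊕ 8 = 9.
Blocks that differ from the original plaintext: P[3].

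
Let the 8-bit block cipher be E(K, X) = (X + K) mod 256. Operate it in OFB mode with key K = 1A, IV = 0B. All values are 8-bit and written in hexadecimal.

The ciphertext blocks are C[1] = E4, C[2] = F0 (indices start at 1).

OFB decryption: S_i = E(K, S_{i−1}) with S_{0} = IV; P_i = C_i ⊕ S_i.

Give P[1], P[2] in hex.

P[1]: S = E(K, 0B) = 25; E4 ⊕ 25 = C1.
P[2]: S = E(K, 25) = 3F; F0 ⊕ 3F = CF.

P[1] = C1, P[2] = CF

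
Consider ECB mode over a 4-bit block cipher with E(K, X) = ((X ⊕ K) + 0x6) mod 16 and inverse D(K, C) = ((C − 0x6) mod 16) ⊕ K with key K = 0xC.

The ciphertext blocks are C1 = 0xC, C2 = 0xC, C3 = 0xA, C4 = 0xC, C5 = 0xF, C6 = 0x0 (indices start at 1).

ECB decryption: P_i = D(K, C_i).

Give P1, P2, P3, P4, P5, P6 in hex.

P1: D(K, 0xC) = 0xA.
P2: D(K, 0xC) = 0xA.
P3: D(K, 0xA) = 0x8.
P4: D(K, 0xC) = 0xA.
P5: D(K, 0xF) = 0x5.
P6: D(K, 0x0) = 0x6.

P1 = 0xA, P2 = 0xA, P3 = 0x8, P4 = 0xA, P5 = 0x5, P6 = 0x6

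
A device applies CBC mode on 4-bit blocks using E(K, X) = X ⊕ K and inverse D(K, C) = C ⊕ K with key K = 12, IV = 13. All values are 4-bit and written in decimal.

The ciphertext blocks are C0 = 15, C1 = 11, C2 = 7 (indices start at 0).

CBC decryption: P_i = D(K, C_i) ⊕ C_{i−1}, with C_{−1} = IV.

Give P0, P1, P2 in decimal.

P0 = 14, P1 = 8, P2 = 0

P0: D(K, 15) = 3; 3 ⊕ 13 = 14.
P1: D(K, 11) = 7; 7 ⊕ 15 = 8.
P2: D(K, 7) = 11; 11 ⊕ 11 = 0.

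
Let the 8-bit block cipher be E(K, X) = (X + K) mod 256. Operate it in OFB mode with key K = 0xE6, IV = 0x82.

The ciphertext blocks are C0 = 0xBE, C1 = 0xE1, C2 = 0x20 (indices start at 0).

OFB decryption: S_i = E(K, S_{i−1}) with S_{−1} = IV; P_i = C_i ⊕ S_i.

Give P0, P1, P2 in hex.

P0 = 0xD6, P1 = 0xAF, P2 = 0x14

P0: S = E(K, 0x82) = 0x68; 0xBE ⊕ 0x68 = 0xD6.
P1: S = E(K, 0x68) = 0x4E; 0xE1 ⊕ 0x4E = 0xAF.
P2: S = E(K, 0x4E) = 0x34; 0x20 ⊕ 0x34 = 0x14.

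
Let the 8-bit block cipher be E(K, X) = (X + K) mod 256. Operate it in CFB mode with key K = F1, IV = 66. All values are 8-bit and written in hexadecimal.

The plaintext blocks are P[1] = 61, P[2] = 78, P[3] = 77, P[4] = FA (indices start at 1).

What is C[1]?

CFB encryption: C_i = P_i ⊕ E(K, C_{i−1}), with C_{0} = IV.
C[1]: E(K, 66) = 57; 61 ⊕ 57 = 36.

C[1] = 36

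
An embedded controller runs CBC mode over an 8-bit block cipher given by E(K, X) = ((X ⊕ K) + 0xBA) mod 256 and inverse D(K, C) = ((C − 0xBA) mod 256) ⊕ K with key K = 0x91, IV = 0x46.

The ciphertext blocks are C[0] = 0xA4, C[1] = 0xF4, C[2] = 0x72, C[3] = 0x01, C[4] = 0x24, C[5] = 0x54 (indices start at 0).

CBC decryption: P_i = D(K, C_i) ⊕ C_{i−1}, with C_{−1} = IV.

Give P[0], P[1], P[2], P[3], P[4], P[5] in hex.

P[0]: D(K, 0xA4) = 0x7B; 0x7B ⊕ 0x46 = 0x3D.
P[1]: D(K, 0xF4) = 0xAB; 0xAB ⊕ 0xA4 = 0x0F.
P[2]: D(K, 0x72) = 0x29; 0x29 ⊕ 0xF4 = 0xDD.
P[3]: D(K, 0x01) = 0xD6; 0xD6 ⊕ 0x72 = 0xA4.
P[4]: D(K, 0x24) = 0xFB; 0xFB ⊕ 0x01 = 0xFA.
P[5]: D(K, 0x54) = 0x0B; 0x0B ⊕ 0x24 = 0x2F.

P[0] = 0x3D, P[1] = 0x0F, P[2] = 0xDD, P[3] = 0xA4, P[4] = 0xFA, P[5] = 0x2F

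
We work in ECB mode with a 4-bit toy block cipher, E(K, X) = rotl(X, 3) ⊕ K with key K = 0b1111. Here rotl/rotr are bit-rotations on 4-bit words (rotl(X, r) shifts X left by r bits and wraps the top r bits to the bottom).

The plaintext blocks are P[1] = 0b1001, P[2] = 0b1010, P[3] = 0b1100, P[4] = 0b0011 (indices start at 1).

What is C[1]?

ECB encryption: C_i = E(K, P_i).
C[1]: E(K, 0b1001) = 0b0011.

C[1] = 0b0011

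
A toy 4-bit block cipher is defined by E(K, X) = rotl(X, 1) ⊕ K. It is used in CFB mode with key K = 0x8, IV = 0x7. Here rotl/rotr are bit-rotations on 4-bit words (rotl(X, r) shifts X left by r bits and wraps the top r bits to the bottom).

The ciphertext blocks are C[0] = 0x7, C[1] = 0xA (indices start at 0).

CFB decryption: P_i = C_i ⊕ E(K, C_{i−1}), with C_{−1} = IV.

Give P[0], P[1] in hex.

P[0] = 0x1, P[1] = 0xC

P[0]: E(K, 0x7) = 0x6; 0x7 ⊕ 0x6 = 0x1.
P[1]: E(K, 0x7) = 0x6; 0xA ⊕ 0x6 = 0xC.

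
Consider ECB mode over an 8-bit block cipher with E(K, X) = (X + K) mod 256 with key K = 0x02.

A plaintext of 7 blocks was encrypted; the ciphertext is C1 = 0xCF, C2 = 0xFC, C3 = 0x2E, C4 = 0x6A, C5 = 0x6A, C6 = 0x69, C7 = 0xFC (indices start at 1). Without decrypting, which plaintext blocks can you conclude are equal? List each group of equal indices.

P2 = P7; P4 = P5

ECB encrypts each block independently with the same key, so equal ciphertext blocks imply equal plaintext blocks.
C2 = C7 = 0xFC, so P2 = P7.
C4 = C5 = 0x6A, so P4 = P5.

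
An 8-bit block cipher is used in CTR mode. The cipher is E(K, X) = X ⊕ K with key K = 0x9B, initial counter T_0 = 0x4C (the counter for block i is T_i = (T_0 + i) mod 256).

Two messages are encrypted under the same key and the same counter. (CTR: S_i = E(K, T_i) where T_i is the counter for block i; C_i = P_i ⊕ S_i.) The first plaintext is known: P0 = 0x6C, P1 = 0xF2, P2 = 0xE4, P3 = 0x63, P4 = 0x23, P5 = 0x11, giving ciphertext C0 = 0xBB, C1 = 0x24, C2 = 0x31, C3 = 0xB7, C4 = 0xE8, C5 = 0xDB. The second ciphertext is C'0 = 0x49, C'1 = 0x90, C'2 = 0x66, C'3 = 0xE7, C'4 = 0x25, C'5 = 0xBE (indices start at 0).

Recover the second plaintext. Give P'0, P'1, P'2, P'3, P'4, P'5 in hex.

P'0 = 0x9E, P'1 = 0x46, P'2 = 0xB3, P'3 = 0x33, P'4 = 0xEE, P'5 = 0x74

In CTR with a reused counter, both messages share the same keystream S_i, so C_i ⊕ C'_i = P_i ⊕ P'_i and thus P'_i = P_i ⊕ C_i ⊕ C'_i.
P'0: 0x6C ⊕ 0xBB ⊕ 0x49 = 0x9E.
P'1: 0xF2 ⊕ 0x24 ⊕ 0x90 = 0x46.
P'2: 0xE4 ⊕ 0x31 ⊕ 0x66 = 0xB3.
P'3: 0x63 ⊕ 0xB7 ⊕ 0xE7 = 0x33.
P'4: 0x23 ⊕ 0xE8 ⊕ 0x25 = 0xEE.
P'5: 0x11 ⊕ 0xDB ⊕ 0xBE = 0x74.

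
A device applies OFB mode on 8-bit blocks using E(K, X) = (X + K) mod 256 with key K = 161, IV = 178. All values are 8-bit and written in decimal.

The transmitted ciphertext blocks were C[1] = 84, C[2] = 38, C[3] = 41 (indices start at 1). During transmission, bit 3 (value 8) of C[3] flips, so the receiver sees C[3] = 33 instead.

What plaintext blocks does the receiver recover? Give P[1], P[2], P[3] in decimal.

P[1] = 7, P[2] = 210, P[3] = 180

OFB decryption: S_i = E(K, S_{i−1}) with S_{0} = IV; P_i = C_i ⊕ S_i.
Only C[3] changed, to 33. In OFB, a change in C_i flips the same bit in P_i only; the keystream is unaffected. Decrypting the received ciphertext:
P[1]: S = E(K, 178) = 83; 84 ⊕ 83 = 7.
P[2]: S = E(K, 83) = 244; 38 ⊕ 244 = 210.
P[3]: S = E(K, 244) = 149; 33 ⊕ 149 = 180.
Blocks that differ from the original plaintext: P[3].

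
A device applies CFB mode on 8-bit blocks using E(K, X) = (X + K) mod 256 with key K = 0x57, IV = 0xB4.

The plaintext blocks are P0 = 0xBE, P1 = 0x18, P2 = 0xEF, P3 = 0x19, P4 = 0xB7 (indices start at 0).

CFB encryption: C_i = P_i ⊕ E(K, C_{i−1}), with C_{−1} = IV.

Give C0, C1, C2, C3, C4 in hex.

C0 = 0xB5, C1 = 0x14, C2 = 0x84, C3 = 0xC2, C4 = 0xAE

C0: E(K, 0xB4) = 0x0B; 0xBE ⊕ 0x0B = 0xB5.
C1: E(K, 0xB5) = 0x0C; 0x18 ⊕ 0x0C = 0x14.
C2: E(K, 0x14) = 0x6B; 0xEF ⊕ 0x6B = 0x84.
C3: E(K, 0x84) = 0xDB; 0x19 ⊕ 0xDB = 0xC2.
C4: E(K, 0xC2) = 0x19; 0xB7 ⊕ 0x19 = 0xAE.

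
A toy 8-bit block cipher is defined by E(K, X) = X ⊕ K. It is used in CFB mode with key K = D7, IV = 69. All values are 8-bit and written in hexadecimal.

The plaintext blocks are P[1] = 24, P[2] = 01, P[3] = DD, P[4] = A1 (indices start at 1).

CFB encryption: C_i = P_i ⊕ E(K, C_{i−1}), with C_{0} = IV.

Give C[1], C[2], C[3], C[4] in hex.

C[1] = 9A, C[2] = 4C, C[3] = 46, C[4] = 30

C[1]: E(K, 69) = BE; 24 ⊕ BE = 9A.
C[2]: E(K, 9A) = 4D; 01 ⊕ 4D = 4C.
C[3]: E(K, 4C) = 9B; DD ⊕ 9B = 46.
C[4]: E(K, 46) = 91; A1 ⊕ 91 = 30.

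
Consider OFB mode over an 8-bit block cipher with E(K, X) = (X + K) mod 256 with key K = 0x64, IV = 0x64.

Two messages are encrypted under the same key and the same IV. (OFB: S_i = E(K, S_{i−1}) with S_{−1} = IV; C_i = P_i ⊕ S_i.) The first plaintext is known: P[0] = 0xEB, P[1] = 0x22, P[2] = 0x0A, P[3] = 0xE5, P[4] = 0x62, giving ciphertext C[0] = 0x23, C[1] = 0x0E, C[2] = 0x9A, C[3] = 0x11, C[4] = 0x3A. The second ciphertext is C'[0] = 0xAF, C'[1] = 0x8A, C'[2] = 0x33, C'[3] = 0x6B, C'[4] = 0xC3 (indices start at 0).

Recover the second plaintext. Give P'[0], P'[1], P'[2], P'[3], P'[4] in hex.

In OFB with a reused IV, both messages share the same keystream S_i, so C_i ⊕ C'_i = P_i ⊕ P'_i and thus P'_i = P_i ⊕ C_i ⊕ C'_i.
P'[0]: 0xEB ⊕ 0x23 ⊕ 0xAF = 0x67.
P'[1]: 0x22 ⊕ 0x0E ⊕ 0x8A = 0xA6.
P'[2]: 0x0A ⊕ 0x9A ⊕ 0x33 = 0xA3.
P'[3]: 0xE5 ⊕ 0x11 ⊕ 0x6B = 0x9F.
P'[4]: 0x62 ⊕ 0x3A ⊕ 0xC3 = 0x9B.

P'[0] = 0x67, P'[1] = 0xA6, P'[2] = 0xA3, P'[3] = 0x9F, P'[4] = 0x9B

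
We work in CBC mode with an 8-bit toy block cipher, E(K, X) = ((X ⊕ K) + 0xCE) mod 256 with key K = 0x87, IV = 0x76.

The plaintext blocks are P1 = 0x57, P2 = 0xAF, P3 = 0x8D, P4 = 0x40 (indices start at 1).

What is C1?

C1 = 0x74

CBC encryption: C_i = E(K, P_i ⊕ C_{i−1}), with C_{0} = IV.
C1: P1 ⊕ 0x76 = 0x21; E(K, 0x21) = 0x74.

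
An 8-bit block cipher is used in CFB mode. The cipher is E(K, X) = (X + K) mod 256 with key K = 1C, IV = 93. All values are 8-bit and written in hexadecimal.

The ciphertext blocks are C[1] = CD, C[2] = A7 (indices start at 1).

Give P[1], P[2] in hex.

P[1] = 62, P[2] = 4E

CFB decryption: P_i = C_i ⊕ E(K, C_{i−1}), with C_{0} = IV.
P[1]: E(K, 93) = AF; CD ⊕ AF = 62.
P[2]: E(K, CD) = E9; A7 ⊕ E9 = 4E.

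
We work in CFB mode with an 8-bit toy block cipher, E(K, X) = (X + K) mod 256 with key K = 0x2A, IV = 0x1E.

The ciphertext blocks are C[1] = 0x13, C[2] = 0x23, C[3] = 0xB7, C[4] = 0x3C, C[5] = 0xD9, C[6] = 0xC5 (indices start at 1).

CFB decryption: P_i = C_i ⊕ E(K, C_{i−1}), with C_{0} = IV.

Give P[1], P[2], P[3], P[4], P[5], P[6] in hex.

P[1] = 0x5B, P[2] = 0x1E, P[3] = 0xFA, P[4] = 0xDD, P[5] = 0xBF, P[6] = 0xC6

P[1]: E(K, 0x1E) = 0x48; 0x13 ⊕ 0x48 = 0x5B.
P[2]: E(K, 0x13) = 0x3D; 0x23 ⊕ 0x3D = 0x1E.
P[3]: E(K, 0x23) = 0x4D; 0xB7 ⊕ 0x4D = 0xFA.
P[4]: E(K, 0xB7) = 0xE1; 0x3C ⊕ 0xE1 = 0xDD.
P[5]: E(K, 0x3C) = 0x66; 0xD9 ⊕ 0x66 = 0xBF.
P[6]: E(K, 0xD9) = 0x03; 0xC5 ⊕ 0x03 = 0xC6.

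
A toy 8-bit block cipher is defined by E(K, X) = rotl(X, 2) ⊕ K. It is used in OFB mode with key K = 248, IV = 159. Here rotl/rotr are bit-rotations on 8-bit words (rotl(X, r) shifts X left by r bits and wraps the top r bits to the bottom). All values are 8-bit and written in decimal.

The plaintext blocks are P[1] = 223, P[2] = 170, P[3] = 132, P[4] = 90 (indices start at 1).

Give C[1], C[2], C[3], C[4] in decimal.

OFB encryption: S_i = E(K, S_{i−1}) with S_{0} = IV; C_i = P_i ⊕ S_i.
C[1]: S = E(K, 159) = 134; 223 ⊕ 134 = 89.
C[2]: S = E(K, 134) = 226; 170 ⊕ 226 = 72.
C[3]: S = E(K, 226) = 115; 132 ⊕ 115 = 247.
C[4]: S = E(K, 115) = 53; 90 ⊕ 53 = 111.

C[1] = 89, C[2] = 72, C[3] = 247, C[4] = 111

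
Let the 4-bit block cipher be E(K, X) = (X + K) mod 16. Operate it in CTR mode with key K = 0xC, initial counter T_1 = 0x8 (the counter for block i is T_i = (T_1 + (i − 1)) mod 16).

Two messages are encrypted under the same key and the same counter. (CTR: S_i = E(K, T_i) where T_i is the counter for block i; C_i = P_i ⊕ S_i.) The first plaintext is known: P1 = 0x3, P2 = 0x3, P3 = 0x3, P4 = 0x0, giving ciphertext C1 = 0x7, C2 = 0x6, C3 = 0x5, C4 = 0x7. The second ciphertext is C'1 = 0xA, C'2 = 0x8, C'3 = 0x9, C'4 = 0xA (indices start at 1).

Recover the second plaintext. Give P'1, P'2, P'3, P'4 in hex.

P'1 = 0xE, P'2 = 0xD, P'3 = 0xF, P'4 = 0xD

In CTR with a reused counter, both messages share the same keystream S_i, so C_i ⊕ C'_i = P_i ⊕ P'_i and thus P'_i = P_i ⊕ C_i ⊕ C'_i.
P'1: 0x3 ⊕ 0x7 ⊕ 0xA = 0xE.
P'2: 0x3 ⊕ 0x6 ⊕ 0x8 = 0xD.
P'3: 0x3 ⊕ 0x5 ⊕ 0x9 = 0xF.
P'4: 0x0 ⊕ 0x7 ⊕ 0xA = 0xD.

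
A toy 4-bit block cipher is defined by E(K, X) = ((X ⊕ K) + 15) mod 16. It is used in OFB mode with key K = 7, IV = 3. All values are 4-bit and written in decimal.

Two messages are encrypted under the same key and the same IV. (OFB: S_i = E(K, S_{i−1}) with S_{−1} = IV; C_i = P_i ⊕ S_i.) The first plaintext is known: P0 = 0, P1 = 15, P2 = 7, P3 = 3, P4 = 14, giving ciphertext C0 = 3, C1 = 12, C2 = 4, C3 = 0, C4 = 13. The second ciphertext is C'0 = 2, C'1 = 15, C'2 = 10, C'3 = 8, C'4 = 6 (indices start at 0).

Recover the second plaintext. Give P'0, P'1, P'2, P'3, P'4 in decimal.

In OFB with a reused IV, both messages share the same keystream S_i, so C_i ⊕ C'_i = P_i ⊕ P'_i and thus P'_i = P_i ⊕ C_i ⊕ C'_i.
P'0: 0 ⊕ 3 ⊕ 2 = 1.
P'1: 15 ⊕ 12 ⊕ 15 = 12.
P'2: 7 ⊕ 4 ⊕ 10 = 9.
P'3: 3 ⊕ 0 ⊕ 8 = 11.
P'4: 14 ⊕ 13 ⊕ 6 = 5.

P'0 = 1, P'1 = 12, P'2 = 9, P'3 = 11, P'4 = 5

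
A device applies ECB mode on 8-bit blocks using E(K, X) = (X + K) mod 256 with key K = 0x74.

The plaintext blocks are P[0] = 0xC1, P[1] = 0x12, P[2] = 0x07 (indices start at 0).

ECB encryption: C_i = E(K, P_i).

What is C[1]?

C[1]: E(K, 0x12) = 0x86.

C[1] = 0x86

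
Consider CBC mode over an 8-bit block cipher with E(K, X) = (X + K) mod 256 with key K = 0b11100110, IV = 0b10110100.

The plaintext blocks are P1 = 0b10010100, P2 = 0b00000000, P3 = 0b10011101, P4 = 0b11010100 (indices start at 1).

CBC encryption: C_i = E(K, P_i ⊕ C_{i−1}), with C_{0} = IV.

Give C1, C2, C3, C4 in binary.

C1 = 0b00000110, C2 = 0b11101100, C3 = 0b01010111, C4 = 0b01101001

C1: P1 ⊕ 0b10110100 = 0b00100000; E(K, 0b00100000) = 0b00000110.
C2: P2 ⊕ 0b00000110 = 0b00000110; E(K, 0b00000110) = 0b11101100.
C3: P3 ⊕ 0b11101100 = 0b01110001; E(K, 0b01110001) = 0b01010111.
C4: P4 ⊕ 0b01010111 = 0b10000011; E(K, 0b10000011) = 0b01101001.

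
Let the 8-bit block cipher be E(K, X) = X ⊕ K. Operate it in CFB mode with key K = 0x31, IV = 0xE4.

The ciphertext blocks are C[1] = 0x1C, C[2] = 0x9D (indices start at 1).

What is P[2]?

CFB decryption: P_i = C_i ⊕ E(K, C_{i−1}), with C_{0} = IV.
P[2]: E(K, 0x1C) = 0x2D; 0x9D ⊕ 0x2D = 0xB0.

P[2] = 0xB0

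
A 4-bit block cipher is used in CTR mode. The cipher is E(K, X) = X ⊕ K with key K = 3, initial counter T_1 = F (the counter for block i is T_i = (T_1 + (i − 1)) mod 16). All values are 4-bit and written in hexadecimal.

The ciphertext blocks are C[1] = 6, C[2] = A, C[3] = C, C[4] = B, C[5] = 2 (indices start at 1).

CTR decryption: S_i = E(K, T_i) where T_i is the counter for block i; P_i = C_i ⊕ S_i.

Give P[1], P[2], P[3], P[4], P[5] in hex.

P[1]: T = F, S = E(K, T) = C; 6 ⊕ C = A.
P[2]: T = 0, S = E(K, T) = 3; A ⊕ 3 = 9.
P[3]: T = 1, S = E(K, T) = 2; C ⊕ 2 = E.
P[4]: T = 2, S = E(K, T) = 1; B ⊕ 1 = A.
P[5]: T = 3, S = E(K, T) = 0; 2 ⊕ 0 = 2.

P[1] = A, P[2] = 9, P[3] = E, P[4] = A, P[5] = 2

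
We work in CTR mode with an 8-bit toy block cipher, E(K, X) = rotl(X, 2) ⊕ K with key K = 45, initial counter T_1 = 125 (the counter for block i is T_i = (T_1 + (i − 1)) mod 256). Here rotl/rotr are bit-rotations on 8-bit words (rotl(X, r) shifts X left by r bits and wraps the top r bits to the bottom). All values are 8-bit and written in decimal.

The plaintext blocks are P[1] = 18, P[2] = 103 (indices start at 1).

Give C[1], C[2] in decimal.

CTR encryption: S_i = E(K, T_i) where T_i is the counter for block i; C_i = P_i ⊕ S_i.
C[1]: T = 125, S = E(K, T) = 216; 18 ⊕ 216 = 202.
C[2]: T = 126, S = E(K, T) = 212; 103 ⊕ 212 = 179.

C[1] = 202, C[2] = 179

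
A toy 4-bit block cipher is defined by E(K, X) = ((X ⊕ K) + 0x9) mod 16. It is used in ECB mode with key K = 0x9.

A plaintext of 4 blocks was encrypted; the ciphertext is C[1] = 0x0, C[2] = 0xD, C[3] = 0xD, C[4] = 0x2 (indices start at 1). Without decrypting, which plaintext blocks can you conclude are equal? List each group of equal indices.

ECB encrypts each block independently with the same key, so equal ciphertext blocks imply equal plaintext blocks.
C[2] = C[3] = 0xD, so P[2] = P[3].

P[2] = P[3]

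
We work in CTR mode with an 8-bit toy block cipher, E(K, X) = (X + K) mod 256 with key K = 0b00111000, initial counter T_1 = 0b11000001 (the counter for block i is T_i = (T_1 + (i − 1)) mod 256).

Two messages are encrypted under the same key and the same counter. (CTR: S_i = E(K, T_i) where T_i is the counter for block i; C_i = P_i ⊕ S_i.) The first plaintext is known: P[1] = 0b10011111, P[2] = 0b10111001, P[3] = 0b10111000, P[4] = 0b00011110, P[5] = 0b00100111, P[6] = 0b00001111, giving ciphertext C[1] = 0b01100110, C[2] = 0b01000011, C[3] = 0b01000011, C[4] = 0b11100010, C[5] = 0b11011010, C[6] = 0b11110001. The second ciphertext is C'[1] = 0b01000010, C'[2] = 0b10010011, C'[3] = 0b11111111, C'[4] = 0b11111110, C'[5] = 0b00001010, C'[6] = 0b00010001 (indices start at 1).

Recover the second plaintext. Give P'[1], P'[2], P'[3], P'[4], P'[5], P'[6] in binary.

In CTR with a reused counter, both messages share the same keystream S_i, so C_i ⊕ C'_i = P_i ⊕ P'_i and thus P'_i = P_i ⊕ C_i ⊕ C'_i.
P'[1]: 0b10011111 ⊕ 0b01100110 ⊕ 0b01000010 = 0b10111011.
P'[2]: 0b10111001 ⊕ 0b01000011 ⊕ 0b10010011 = 0b01101001.
P'[3]: 0b10111000 ⊕ 0b01000011 ⊕ 0b11111111 = 0b00000100.
P'[4]: 0b00011110 ⊕ 0b11100010 ⊕ 0b11111110 = 0b00000010.
P'[5]: 0b00100111 ⊕ 0b11011010 ⊕ 0b00001010 = 0b11110111.
P'[6]: 0b00001111 ⊕ 0b11110001 ⊕ 0b00010001 = 0b11101111.

P'[1] = 0b10111011, P'[2] = 0b01101001, P'[3] = 0b00000100, P'[4] = 0b00000010, P'[5] = 0b11110111, P'[6] = 0b11101111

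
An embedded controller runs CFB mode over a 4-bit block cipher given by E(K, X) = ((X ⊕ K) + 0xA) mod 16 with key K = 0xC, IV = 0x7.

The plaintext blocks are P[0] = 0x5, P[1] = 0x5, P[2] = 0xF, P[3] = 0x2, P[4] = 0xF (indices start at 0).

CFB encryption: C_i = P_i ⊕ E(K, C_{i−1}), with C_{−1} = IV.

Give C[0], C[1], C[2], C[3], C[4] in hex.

C[0] = 0x0, C[1] = 0x3, C[2] = 0x6, C[3] = 0x6, C[4] = 0xB

C[0]: E(K, 0x7) = 0x5; 0x5 ⊕ 0x5 = 0x0.
C[1]: E(K, 0x0) = 0x6; 0x5 ⊕ 0x6 = 0x3.
C[2]: E(K, 0x3) = 0x9; 0xF ⊕ 0x9 = 0x6.
C[3]: E(K, 0x6) = 0x4; 0x2 ⊕ 0x4 = 0x6.
C[4]: E(K, 0x6) = 0x4; 0xF ⊕ 0x4 = 0xB.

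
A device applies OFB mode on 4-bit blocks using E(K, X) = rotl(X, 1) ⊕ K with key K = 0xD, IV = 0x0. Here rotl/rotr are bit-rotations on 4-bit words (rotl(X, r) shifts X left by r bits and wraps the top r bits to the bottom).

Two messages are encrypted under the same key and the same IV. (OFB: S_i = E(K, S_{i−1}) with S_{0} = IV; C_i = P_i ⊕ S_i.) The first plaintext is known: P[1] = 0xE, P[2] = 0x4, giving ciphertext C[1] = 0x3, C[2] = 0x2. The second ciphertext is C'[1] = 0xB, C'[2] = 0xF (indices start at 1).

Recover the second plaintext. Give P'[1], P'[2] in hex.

In OFB with a reused IV, both messages share the same keystream S_i, so C_i ⊕ C'_i = P_i ⊕ P'_i and thus P'_i = P_i ⊕ C_i ⊕ C'_i.
P'[1]: 0xE ⊕ 0x3 ⊕ 0xB = 0x6.
P'[2]: 0x4 ⊕ 0x2 ⊕ 0xF = 0x9.

P'[1] = 0x6, P'[2] = 0x9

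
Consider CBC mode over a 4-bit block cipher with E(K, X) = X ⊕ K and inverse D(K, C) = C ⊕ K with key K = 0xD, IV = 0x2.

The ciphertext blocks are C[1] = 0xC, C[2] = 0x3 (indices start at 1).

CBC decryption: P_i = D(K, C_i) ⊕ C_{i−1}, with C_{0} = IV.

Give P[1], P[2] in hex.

P[1] = 0x3, P[2] = 0x2

P[1]: D(K, 0xC) = 0x1; 0x1 ⊕ 0x2 = 0x3.
P[2]: D(K, 0x3) = 0xE; 0xE ⊕ 0xC = 0x2.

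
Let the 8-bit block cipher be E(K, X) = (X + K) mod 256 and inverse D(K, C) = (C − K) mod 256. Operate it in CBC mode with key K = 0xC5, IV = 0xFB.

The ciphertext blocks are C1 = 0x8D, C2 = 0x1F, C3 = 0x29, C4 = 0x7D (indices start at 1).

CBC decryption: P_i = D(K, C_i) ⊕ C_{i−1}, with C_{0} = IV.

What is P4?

P4: D(K, 0x7D) = 0xB8; 0xB8 ⊕ 0x29 = 0x91.

P4 = 0x91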